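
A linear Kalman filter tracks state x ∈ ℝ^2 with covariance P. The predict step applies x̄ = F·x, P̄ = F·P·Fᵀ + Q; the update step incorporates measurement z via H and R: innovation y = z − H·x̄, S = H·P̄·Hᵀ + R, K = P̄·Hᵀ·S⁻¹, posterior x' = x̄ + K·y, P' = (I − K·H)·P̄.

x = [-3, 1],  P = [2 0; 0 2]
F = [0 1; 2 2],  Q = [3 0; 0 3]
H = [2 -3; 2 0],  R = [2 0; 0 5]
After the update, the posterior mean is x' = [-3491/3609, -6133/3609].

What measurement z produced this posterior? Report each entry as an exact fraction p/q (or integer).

x̄ = F·x = [1, -4]
P̄ = F·P·Fᵀ + Q = [5 4; 4 19]
S = H·P̄·Hᵀ + R = [145 -4; -4 25]
K = P̄·Hᵀ·S⁻¹ = [-10/3609 1442/3609; -1193/3609 964/3609]
x' − x̄ = [-7100/3609, 8303/3609] = K·y
y = (KᵀK)⁻¹·Kᵀ·(x' − x̄) = [-11, -5]
z = y + H·x̄ = [-11, -5] + [14, 2] = [3, -3]

z = [3, -3]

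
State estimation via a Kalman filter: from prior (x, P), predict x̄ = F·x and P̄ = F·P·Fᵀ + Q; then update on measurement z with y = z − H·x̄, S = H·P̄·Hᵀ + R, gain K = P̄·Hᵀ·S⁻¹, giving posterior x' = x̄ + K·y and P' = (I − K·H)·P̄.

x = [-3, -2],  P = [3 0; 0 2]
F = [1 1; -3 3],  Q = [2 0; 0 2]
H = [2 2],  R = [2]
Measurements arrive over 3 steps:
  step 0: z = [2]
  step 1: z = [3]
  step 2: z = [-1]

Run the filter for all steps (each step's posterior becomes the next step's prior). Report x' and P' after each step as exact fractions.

step 0: x' = [-461/97, 555/97], P' = [647/97 -643/97; -643/97 687/97]
step 1: x' = [24740/48609, 51170/48609], P' = [118570/48609 -118208/48609; -118208/48609 142102/48609]
step 2: x' = [13754320/9715961, -18432796/9715961], P' = [22762346/9715961 -22570276/9715961; -22570276/9715961 27211882/9715961]

step 0: x̄ = F·x = [-5, 3]
step 0: P̄ = F·P·Fᵀ + Q = [7 -3; -3 47]
step 0: y = z − H·x̄ = [6]
step 0: S = H·P̄·Hᵀ + R = [194]
step 0: K = P̄·Hᵀ·S⁻¹ = [4/97; 44/97]
step 0: x' = x̄ + K·y = [-461/97, 555/97]
step 0: P' = (I − K·H)·P̄ = [647/97 -643/97; -643/97 687/97]
step 1: x̄ = F·x = [94/97, 3048/97]
step 1: P̄ = F·P·Fᵀ + Q = [242/97 120/97; 120/97 23774/97]
step 1: y = z − H·x̄ = [-5993/97]
step 1: S = H·P̄·Hᵀ + R = [97218/97]
step 1: K = P̄·Hᵀ·S⁻¹ = [362/48609; 23894/48609]
step 1: x' = x̄ + K·y = [24740/48609, 51170/48609]
step 1: P' = (I − K·H)·P̄ = [118570/48609 -118208/48609; -118208/48609 142102/48609]
step 2: x̄ = F·x = [75910/48609, 8810/5401]
step 2: P̄ = F·P·Fᵀ + Q = [121474/48609 7844/5401; 7844/5401 507890/5401]
step 2: y = z − H·x̄ = [-359009/48609]
step 2: S = H·P̄·Hᵀ + R = [19431922/48609]
step 2: K = P̄·Hᵀ·S⁻¹ = [192070/9715961; 4641606/9715961]
step 2: x' = x̄ + K·y = [13754320/9715961, -18432796/9715961]
step 2: P' = (I − K·H)·P̄ = [22762346/9715961 -22570276/9715961; -22570276/9715961 27211882/9715961]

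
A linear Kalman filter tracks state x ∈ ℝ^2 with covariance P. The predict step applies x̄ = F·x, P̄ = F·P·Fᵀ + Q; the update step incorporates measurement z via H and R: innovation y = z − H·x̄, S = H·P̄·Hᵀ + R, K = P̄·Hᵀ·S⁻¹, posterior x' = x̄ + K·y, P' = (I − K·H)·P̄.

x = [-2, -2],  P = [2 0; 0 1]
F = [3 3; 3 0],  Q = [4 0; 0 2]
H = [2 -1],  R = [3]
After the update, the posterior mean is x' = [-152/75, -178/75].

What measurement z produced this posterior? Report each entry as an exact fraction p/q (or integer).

x̄ = F·x = [-12, -6]
P̄ = F·P·Fᵀ + Q = [31 18; 18 20]
S = H·P̄·Hᵀ + R = [75]
K = P̄·Hᵀ·S⁻¹ = [44/75; 16/75]
x' − x̄ = [748/75, 272/75] = K·y
y = (KᵀK)⁻¹·Kᵀ·(x' − x̄) = [17]
z = y + H·x̄ = [17] + [-18] = [-1]

z = [-1]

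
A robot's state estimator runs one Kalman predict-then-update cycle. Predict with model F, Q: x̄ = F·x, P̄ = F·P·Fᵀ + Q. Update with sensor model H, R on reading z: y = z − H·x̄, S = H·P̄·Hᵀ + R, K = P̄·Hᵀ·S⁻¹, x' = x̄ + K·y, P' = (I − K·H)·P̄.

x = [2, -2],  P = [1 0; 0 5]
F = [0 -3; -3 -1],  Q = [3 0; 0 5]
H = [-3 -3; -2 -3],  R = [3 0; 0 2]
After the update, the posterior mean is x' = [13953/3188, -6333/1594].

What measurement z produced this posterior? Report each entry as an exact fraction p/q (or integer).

x̄ = F·x = [6, -4]
P̄ = F·P·Fᵀ + Q = [48 15; 15 19]
S = H·P̄·Hᵀ + R = [876 684; 684 545]
K = P̄·Hᵀ·S⁻¹ = [-2187/3188 480/797; 653/1594 -537/797]
x' − x̄ = [-5175/3188, 43/1594] = K·y
y = (KᵀK)⁻¹·Kᵀ·(x' − x̄) = [5, 3]
z = y + H·x̄ = [5, 3] + [-6, 0] = [-1, 3]

z = [-1, 3]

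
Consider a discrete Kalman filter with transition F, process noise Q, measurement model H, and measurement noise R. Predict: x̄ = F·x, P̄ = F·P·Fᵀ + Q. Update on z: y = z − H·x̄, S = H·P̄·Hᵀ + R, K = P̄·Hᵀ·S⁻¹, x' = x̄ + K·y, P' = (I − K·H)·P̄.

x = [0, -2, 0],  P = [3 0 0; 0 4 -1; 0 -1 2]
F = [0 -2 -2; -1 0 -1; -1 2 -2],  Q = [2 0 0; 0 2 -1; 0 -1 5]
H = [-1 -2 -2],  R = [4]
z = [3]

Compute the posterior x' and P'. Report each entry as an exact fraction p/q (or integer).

x' = [503/125, 16/125, -456/125]
P' = [2232/125 154/125 -1264/125; 154/125 363/125 -408/125; -1264/125 -408/125 1128/125]

x̄ = F·x = [4, 0, -4]
P̄ = F·P·Fᵀ + Q = [18 2 -8; 2 7 8; -8 8 40]
y = z − H·x̄ = [-1]
S = H·P̄·Hᵀ + R = [250]
K = P̄·Hᵀ·S⁻¹ = [-3/125; -16/125; -44/125]
x' = x̄ + K·y = [503/125, 16/125, -456/125]
P' = (I − K·H)·P̄ = [2232/125 154/125 -1264/125; 154/125 363/125 -408/125; -1264/125 -408/125 1128/125]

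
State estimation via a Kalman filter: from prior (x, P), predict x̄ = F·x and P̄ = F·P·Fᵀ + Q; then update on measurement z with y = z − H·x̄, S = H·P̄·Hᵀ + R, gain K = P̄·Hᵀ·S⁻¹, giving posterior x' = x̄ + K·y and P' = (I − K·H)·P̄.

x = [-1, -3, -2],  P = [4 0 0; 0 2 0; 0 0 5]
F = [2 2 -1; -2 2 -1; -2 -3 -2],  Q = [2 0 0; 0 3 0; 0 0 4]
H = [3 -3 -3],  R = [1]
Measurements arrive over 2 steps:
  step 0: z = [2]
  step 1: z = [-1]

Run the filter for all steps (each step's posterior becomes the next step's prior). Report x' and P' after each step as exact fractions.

step 0: x' = [-279/430, -12113/1720, 987/172], P' = [3623/215 4443/430 279/43; 4443/430 33431/1720 -1561/172; 279/43 -1561/172 1343/86]
step 1: x' = [-323115679/19689535, -391710622/19689535, 75180843/19689535], P' = [1851983728/19689535 2151145194/19689535 -299941546/19689535; 2151145194/19689535 2553877847/19689535 -402505973/19689535; -299941546/19689535 -402505973/19689535 103745202/19689535]

step 0: x̄ = F·x = [-6, -2, 15]
step 0: P̄ = F·P·Fᵀ + Q = [31 -3 -18; -3 32 14; -18 14 58]
step 0: y = z − H·x̄ = [59]
step 0: S = H·P̄·Hᵀ + R = [1720]
step 0: K = P̄·Hᵀ·S⁻¹ = [39/430; -147/1720; -27/172]
step 0: x' = x̄ + K·y = [-279/430, -12113/1720, 987/172]
step 0: P' = (I − K·H)·P̄ = [3623/215 4443/430 279/43; 4443/430 33431/1720 -1561/172; 279/43 -1561/172 1343/86]
step 1: x̄ = F·x = [-4541/215, -3983/215, 18831/1720]
step 1: P̄ = F·P·Fᵀ + Q = [54992/215 13386/215 -55904/215; 13386/215 30823/215 10898/215; -55904/215 10898/215 646359/1720]
step 1: y = z − H·x̄ = [13633/344]
step 1: S = H·P̄·Hᵀ + R = [3937907/344]
step 1: K = P̄·Hᵀ·S⁻¹ = [468048/3937907; -136008/3937907; -708465/3937907]
step 1: x' = x̄ + K·y = [-323115679/19689535, -391710622/19689535, 75180843/19689535]
step 1: P' = (I − K·H)·P̄ = [1851983728/19689535 2151145194/19689535 -299941546/19689535; 2151145194/19689535 2553877847/19689535 -402505973/19689535; -299941546/19689535 -402505973/19689535 103745202/19689535]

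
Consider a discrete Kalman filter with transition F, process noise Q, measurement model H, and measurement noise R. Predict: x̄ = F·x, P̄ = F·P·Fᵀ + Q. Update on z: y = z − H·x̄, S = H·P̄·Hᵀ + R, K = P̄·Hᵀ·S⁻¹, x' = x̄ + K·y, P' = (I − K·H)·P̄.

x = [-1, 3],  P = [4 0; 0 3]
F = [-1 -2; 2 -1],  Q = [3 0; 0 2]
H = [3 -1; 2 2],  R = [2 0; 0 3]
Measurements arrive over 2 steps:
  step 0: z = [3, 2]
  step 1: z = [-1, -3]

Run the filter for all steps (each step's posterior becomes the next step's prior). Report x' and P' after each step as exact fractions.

step 0: x' = [24547/26186, -3911/26186], P' = [4459/26186 383/26186; 383/26186 13951/26186]
step 1: x' = [-7039751/11169614, -4889083/11169614], P' = [5580049/33508842 537731/33508842; 537731/33508842 15570997/33508842]

step 0: x̄ = F·x = [-5, -5]
step 0: P̄ = F·P·Fᵀ + Q = [19 -2; -2 21]
step 0: y = z − H·x̄ = [13, 22]
step 0: S = H·P̄·Hᵀ + R = [206 64; 64 147]
step 0: K = P̄·Hᵀ·S⁻¹ = [6497/26186 1614/13093; -6401/26186 4778/13093]
step 0: x' = x̄ + K·y = [24547/26186, -3911/26186]
step 0: P' = (I − K·H)·P̄ = [4459/26186 383/26186; 383/26186 13951/26186]
step 1: x̄ = F·x = [-16725/26186, 53005/26186]
step 1: P̄ = F·P·Fᵀ + Q = [140353/26186 17835/26186; 17835/26186 82627/26186]
step 1: y = z − H·x̄ = [38497/13093, -75559/13093]
step 1: S = H·P̄·Hᵀ + R = [645583/13093 374102/13093; 374102/13093 556579/13093]
step 1: K = P̄·Hᵀ·S⁻¹ = [4050604/16754421 2039260/16754421; -3489451/16754421 5369576/16754421]
step 1: x' = x̄ + K·y = [-7039751/11169614, -4889083/11169614]
step 1: P' = (I − K·H)·P̄ = [5580049/33508842 537731/33508842; 537731/33508842 15570997/33508842]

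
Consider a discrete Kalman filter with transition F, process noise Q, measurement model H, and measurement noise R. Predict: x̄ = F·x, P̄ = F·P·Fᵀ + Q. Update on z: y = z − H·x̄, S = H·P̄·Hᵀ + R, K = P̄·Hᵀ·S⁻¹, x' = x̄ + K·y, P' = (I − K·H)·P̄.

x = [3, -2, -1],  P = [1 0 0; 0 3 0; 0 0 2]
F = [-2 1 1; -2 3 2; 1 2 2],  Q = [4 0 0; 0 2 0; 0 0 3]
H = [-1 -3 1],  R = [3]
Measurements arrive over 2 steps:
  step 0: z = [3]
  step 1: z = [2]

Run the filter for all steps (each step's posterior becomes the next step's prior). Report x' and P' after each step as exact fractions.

step 0: x̄ = F·x = [-9, -14, -3]
step 0: P̄ = F·P·Fᵀ + Q = [13 17 8; 17 41 24; 8 24 24]
step 0: y = z − H·x̄ = [-45]
step 0: S = H·P̄·Hᵀ + R = [351]
step 0: K = P̄·Hᵀ·S⁻¹ = [-56/351; -116/351; -56/351]
step 0: x' = x̄ + K·y = [-71/39, 34/39, 163/39]
step 0: P' = (I − K·H)·P̄ = [1427/351 -529/351 -328/351; -529/351 935/351 1928/351; -328/351 1928/351 5288/351]
step 1: x̄ = F·x = [113/13, 190/13, 323/39]
step 1: P̄ = F·P·Fᵀ + Q = [2291/39 3881/39 6625/117; 3881/39 7565/39 14791/117; 6625/117 14791/117 39368/351]
step 1: y = z − H·x̄ = [1804/39]
step 1: S = H·P̄·Hᵀ + R = [577391/351]
step 1: K = P̄·Hᵀ·S⁻¹ = [-105531/577391; -194811/577391; -113626/577391]
step 1: x' = x̄ + K·y = [137375/577391, -572466/577391, -473949/577391]
step 1: P' = (I − K·H)·P̄ = [2189268/577391 -1113702/577391 -1468431/577391; -1113702/577391 3875614/577391 9928707/577391; -1468431/577391 9928707/577391 27976812/577391]

step 0: x' = [-71/39, 34/39, 163/39], P' = [1427/351 -529/351 -328/351; -529/351 935/351 1928/351; -328/351 1928/351 5288/351]
step 1: x' = [137375/577391, -572466/577391, -473949/577391], P' = [2189268/577391 -1113702/577391 -1468431/577391; -1113702/577391 3875614/577391 9928707/577391; -1468431/577391 9928707/577391 27976812/577391]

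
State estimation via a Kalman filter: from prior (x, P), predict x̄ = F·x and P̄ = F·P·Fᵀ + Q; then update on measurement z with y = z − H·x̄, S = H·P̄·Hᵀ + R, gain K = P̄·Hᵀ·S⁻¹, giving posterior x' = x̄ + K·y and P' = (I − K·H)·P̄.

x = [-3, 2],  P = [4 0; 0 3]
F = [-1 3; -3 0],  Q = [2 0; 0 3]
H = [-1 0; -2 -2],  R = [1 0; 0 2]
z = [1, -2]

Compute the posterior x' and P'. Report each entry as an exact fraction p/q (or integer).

x̄ = F·x = [9, 9]
P̄ = F·P·Fᵀ + Q = [33 12; 12 39]
y = z − H·x̄ = [10, 34]
S = H·P̄·Hᵀ + R = [34 90; 90 386]
K = P̄·Hᵀ·S⁻¹ = [-2319/2512 -45/2512; 1137/1256 -597/1256]
x' = x̄ + K·y = [-132/157, 297/157]
P' = (I − K·H)·P̄ = [2319/2512 -1137/1256; -1137/1256 867/628]

x' = [-132/157, 297/157]
P' = [2319/2512 -1137/1256; -1137/1256 867/628]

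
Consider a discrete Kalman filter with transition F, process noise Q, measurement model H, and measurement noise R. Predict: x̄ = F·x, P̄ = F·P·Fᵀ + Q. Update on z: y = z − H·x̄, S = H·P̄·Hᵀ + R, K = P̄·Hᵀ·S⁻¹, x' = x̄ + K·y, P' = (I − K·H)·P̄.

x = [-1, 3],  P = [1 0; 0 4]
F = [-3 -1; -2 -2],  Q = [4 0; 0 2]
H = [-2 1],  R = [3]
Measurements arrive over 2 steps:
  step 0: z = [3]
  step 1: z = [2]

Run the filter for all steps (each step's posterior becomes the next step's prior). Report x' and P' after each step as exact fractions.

step 0: x' = [-140/37, -190/37], P' = [229/37 398/37; 398/37 778/37]
step 1: x' = [-6222/4441, -5464/4441], P' = [64267/4441 114626/4441; 114626/4441 214426/4441]

step 0: x̄ = F·x = [0, -4]
step 0: P̄ = F·P·Fᵀ + Q = [17 14; 14 22]
step 0: y = z − H·x̄ = [7]
step 0: S = H·P̄·Hᵀ + R = [37]
step 0: K = P̄·Hᵀ·S⁻¹ = [-20/37; -6/37]
step 0: x' = x̄ + K·y = [-140/37, -190/37]
step 0: P' = (I − K·H)·P̄ = [229/37 398/37; 398/37 778/37]
step 1: x̄ = F·x = [610/37, 660/37]
step 1: P̄ = F·P·Fᵀ + Q = [5375/37 6114/37; 6114/37 7286/37]
step 1: y = z − H·x̄ = [634/37]
step 1: S = H·P̄·Hᵀ + R = [4441/37]
step 1: K = P̄·Hᵀ·S⁻¹ = [-4636/4441; -4942/4441]
step 1: x' = x̄ + K·y = [-6222/4441, -5464/4441]
step 1: P' = (I − K·H)·P̄ = [64267/4441 114626/4441; 114626/4441 214426/4441]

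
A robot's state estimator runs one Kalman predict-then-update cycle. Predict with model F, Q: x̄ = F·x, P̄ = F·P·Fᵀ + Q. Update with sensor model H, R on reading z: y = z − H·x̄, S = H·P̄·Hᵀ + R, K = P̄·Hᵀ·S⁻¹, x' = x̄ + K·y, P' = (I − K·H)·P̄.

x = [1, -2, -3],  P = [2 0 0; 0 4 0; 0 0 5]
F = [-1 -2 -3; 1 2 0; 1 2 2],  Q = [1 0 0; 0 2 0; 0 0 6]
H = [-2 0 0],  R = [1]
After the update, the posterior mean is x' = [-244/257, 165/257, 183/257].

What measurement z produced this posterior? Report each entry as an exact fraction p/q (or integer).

x̄ = F·x = [12, -3, -9]
P̄ = F·P·Fᵀ + Q = [64 -18 -48; -18 20 18; -48 18 44]
S = H·P̄·Hᵀ + R = [257]
K = P̄·Hᵀ·S⁻¹ = [-128/257; 36/257; 96/257]
x' − x̄ = [-3328/257, 936/257, 2496/257] = K·y
y = (KᵀK)⁻¹·Kᵀ·(x' − x̄) = [26]
z = y + H·x̄ = [26] + [-24] = [2]

z = [2]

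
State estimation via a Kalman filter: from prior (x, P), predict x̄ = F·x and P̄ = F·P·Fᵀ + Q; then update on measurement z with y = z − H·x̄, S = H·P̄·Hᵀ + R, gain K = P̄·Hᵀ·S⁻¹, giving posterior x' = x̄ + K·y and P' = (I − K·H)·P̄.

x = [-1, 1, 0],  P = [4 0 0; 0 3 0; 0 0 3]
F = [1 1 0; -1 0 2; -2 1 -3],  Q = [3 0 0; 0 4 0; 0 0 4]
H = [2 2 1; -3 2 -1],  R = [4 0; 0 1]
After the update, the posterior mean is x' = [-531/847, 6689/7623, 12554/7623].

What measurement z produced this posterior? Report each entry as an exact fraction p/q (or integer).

z = [2, 2]

x̄ = F·x = [0, 1, 3]
P̄ = F·P·Fᵀ + Q = [10 -4 -5; -4 20 -10; -5 -10 50]
S = H·P̄·Hᵀ + R = [82 3; 3 279]
K = P̄·Hᵀ·S⁻¹ = [76/847 -101/847; 1984/7623 5018/22869; 1915/7623 -4570/22869]
x' − x̄ = [-531/847, -934/7623, -10315/7623] = K·y
y = (KᵀK)⁻¹·Kᵀ·(x' − x̄) = [-3, 3]
z = y + H·x̄ = [-3, 3] + [5, -1] = [2, 2]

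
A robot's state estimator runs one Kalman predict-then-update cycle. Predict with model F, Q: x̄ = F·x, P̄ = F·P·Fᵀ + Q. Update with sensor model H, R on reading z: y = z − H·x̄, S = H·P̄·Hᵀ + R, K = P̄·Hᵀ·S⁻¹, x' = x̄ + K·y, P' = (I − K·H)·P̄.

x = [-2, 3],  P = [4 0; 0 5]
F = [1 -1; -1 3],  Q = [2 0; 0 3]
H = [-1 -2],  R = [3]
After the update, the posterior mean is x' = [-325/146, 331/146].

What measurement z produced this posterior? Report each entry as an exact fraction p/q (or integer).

z = [-2]

x̄ = F·x = [-5, 11]
P̄ = F·P·Fᵀ + Q = [11 -19; -19 52]
S = H·P̄·Hᵀ + R = [146]
K = P̄·Hᵀ·S⁻¹ = [27/146; -85/146]
x' − x̄ = [405/146, -1275/146] = K·y
y = (KᵀK)⁻¹·Kᵀ·(x' − x̄) = [15]
z = y + H·x̄ = [15] + [-17] = [-2]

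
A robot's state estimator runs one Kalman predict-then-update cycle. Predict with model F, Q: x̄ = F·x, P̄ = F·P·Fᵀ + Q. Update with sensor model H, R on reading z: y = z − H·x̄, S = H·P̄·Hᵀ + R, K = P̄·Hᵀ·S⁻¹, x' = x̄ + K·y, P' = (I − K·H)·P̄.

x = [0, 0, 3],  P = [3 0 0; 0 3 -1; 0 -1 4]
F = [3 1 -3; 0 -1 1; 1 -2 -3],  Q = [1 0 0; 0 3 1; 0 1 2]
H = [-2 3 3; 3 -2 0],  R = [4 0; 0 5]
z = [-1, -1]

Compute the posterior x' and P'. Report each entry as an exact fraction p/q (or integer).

x' = [32728/91603, 106856/91603, -120801/91603]
P' = [532528/274809 596887/274809 -74881/91603; 596887/274809 933103/274809 -169339/91603; -74881/91603 -169339/91603 154349/91603]

x̄ = F·x = [-9, 3, -9]
P̄ = F·P·Fᵀ + Q = [73 -19 36; -19 12 -6; 36 -6 41]
y = z − H·x̄ = [-1, 32]
S = H·P̄·Hᵀ + R = [461 -397; -397 938]
K = P̄·Hᵀ·S⁻¹ = [12919/274809 80762/274809; 20371/274809 -15109/274809; 26198/91603 22807/91603]
x' = x̄ + K·y = [32728/91603, 106856/91603, -120801/91603]
P' = (I − K·H)·P̄ = [532528/274809 596887/274809 -74881/91603; 596887/274809 933103/274809 -169339/91603; -74881/91603 -169339/91603 154349/91603]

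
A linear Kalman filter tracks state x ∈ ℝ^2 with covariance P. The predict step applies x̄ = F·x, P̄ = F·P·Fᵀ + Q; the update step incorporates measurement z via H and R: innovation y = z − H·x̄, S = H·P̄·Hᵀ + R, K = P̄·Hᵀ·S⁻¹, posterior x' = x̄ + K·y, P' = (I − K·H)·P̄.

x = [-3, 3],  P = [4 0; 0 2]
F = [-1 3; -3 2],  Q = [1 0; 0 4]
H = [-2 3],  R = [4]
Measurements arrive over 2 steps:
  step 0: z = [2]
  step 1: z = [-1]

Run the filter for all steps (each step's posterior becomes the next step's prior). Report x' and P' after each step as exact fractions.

step 0: x' = [1193/120, 37/5], P' = [1211/60 68/5; 68/5 48/5]
step 1: x' = [157593/61979, 78915/61979], P' = [325907/61979 205566/61979; 205566/61979 156680/61979]

step 0: x̄ = F·x = [12, 15]
step 0: P̄ = F·P·Fᵀ + Q = [23 24; 24 48]
step 0: y = z − H·x̄ = [-19]
step 0: S = H·P̄·Hᵀ + R = [240]
step 0: K = P̄·Hᵀ·S⁻¹ = [13/120; 2/5]
step 0: x' = x̄ + K·y = [1193/120, 37/5]
step 0: P' = (I − K·H)·P̄ = [1211/60 68/5; 68/5 48/5]
step 1: x̄ = F·x = [1471/120, -601/40]
step 1: P̄ = F·P·Fᵀ + Q = [1559/60 -629/20; -629/20 1217/20]
step 1: y = z − H·x̄ = [8231/120]
step 1: S = H·P̄·Hᵀ + R = [61979/60]
step 1: K = P̄·Hᵀ·S⁻¹ = [-8779/61979; 14727/61979]
step 1: x' = x̄ + K·y = [157593/61979, 78915/61979]
step 1: P' = (I − K·H)·P̄ = [325907/61979 205566/61979; 205566/61979 156680/61979]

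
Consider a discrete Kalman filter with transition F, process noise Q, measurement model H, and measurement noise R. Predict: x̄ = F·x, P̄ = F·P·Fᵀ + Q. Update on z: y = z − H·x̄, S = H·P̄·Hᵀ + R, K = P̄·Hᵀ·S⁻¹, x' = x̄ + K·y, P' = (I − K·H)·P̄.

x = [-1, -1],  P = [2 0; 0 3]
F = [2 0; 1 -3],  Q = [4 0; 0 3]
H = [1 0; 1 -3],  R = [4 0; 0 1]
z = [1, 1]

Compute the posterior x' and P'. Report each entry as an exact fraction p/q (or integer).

x' = [1/4, -265/1108]
P' = [3 1; 1 123/277]

x̄ = F·x = [-2, 2]
P̄ = F·P·Fᵀ + Q = [12 4; 4 32]
y = z − H·x̄ = [3, 9]
S = H·P̄·Hᵀ + R = [16 0; 0 277]
K = P̄·Hᵀ·S⁻¹ = [3/4 0; 1/4 -92/277]
x' = x̄ + K·y = [1/4, -265/1108]
P' = (I − K·H)·P̄ = [3 1; 1 123/277]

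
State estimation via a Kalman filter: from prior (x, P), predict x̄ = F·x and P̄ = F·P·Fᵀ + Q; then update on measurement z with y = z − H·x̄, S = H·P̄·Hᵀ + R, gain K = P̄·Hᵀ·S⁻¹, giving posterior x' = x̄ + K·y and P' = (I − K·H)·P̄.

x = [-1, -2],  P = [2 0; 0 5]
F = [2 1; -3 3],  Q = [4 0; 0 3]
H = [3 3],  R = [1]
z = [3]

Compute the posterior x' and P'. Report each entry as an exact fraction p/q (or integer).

x' = [-884/401, 1281/401]
P' = [5017/401 -5007/401; -5007/401 10083/802]

x̄ = F·x = [-4, -3]
P̄ = F·P·Fᵀ + Q = [17 3; 3 66]
y = z − H·x̄ = [24]
S = H·P̄·Hᵀ + R = [802]
K = P̄·Hᵀ·S⁻¹ = [30/401; 207/802]
x' = x̄ + K·y = [-884/401, 1281/401]
P' = (I − K·H)·P̄ = [5017/401 -5007/401; -5007/401 10083/802]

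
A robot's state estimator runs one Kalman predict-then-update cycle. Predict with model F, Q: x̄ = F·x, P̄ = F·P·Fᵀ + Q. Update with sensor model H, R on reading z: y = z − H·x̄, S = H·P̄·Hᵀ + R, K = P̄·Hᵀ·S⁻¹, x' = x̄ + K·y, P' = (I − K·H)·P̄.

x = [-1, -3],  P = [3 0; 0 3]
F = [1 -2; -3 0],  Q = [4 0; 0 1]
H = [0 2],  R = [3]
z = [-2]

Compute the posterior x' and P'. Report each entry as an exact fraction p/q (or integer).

x' = [719/115, -103/115]
P' = [1861/115 -27/115; -27/115 84/115]

x̄ = F·x = [5, 3]
P̄ = F·P·Fᵀ + Q = [19 -9; -9 28]
y = z − H·x̄ = [-8]
S = H·P̄·Hᵀ + R = [115]
K = P̄·Hᵀ·S⁻¹ = [-18/115; 56/115]
x' = x̄ + K·y = [719/115, -103/115]
P' = (I − K·H)·P̄ = [1861/115 -27/115; -27/115 84/115]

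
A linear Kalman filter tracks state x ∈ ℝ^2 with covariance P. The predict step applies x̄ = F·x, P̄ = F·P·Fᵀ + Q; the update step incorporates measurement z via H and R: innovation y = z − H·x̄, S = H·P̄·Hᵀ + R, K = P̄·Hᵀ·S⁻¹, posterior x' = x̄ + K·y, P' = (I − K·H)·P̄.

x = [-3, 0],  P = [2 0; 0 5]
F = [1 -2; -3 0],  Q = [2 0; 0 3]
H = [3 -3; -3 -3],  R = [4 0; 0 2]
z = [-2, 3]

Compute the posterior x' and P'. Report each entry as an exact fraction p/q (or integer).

x' = [-65721/76927, -7281/76927]
P' = [12732/76927 -4236/76927; -4236/76927 12720/76927]

x̄ = F·x = [-3, 9]
P̄ = F·P·Fᵀ + Q = [24 -6; -6 21]
y = z − H·x̄ = [34, 21]
S = H·P̄·Hᵀ + R = [517 -27; -27 299]
K = P̄·Hᵀ·S⁻¹ = [12726/76927 -12744/76927; -12717/76927 -12726/76927]
x' = x̄ + K·y = [-65721/76927, -7281/76927]
P' = (I − K·H)·P̄ = [12732/76927 -4236/76927; -4236/76927 12720/76927]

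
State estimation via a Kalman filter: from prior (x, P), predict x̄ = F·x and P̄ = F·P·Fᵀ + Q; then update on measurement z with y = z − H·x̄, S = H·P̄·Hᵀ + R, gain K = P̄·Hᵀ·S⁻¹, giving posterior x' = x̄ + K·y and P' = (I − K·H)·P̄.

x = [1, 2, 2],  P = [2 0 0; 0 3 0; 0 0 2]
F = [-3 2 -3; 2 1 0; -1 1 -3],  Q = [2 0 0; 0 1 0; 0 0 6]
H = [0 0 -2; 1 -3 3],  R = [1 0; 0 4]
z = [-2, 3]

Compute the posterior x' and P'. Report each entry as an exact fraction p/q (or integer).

x̄ = F·x = [-5, 4, -5]
P̄ = F·P·Fᵀ + Q = [50 -6 30; -6 12 -1; 30 -1 29]
y = z − H·x̄ = [-12, 35]
S = H·P̄·Hᵀ + R = [117 -240; -240 657]
K = P̄·Hᵀ·S⁻¹ = [-500/6423 454/2141; -1054/2141 -1595/6423; -1034/2141 40/6423]
x' = x̄ + K·y = [7185/2141, 7811/6423, 6509/6423]
P' = (I − K·H)·P̄ = [25318/2141 23752/6423 250/6423; 23752/6423 3875/2141 527/2141; 250/6423 527/2141 517/2141]

x' = [7185/2141, 7811/6423, 6509/6423]
P' = [25318/2141 23752/6423 250/6423; 23752/6423 3875/2141 527/2141; 250/6423 527/2141 517/2141]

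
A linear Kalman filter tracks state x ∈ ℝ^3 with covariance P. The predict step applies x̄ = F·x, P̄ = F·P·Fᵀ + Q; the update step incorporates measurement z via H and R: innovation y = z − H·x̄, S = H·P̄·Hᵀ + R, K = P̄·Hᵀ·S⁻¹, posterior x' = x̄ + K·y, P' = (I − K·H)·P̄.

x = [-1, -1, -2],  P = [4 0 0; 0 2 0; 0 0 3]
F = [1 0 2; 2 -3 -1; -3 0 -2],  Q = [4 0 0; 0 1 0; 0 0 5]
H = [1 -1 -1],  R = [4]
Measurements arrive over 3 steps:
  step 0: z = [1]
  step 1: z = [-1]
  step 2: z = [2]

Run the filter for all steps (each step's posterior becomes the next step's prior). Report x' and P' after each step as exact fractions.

step 0: x̄ = F·x = [-5, 3, 7]
step 0: P̄ = F·P·Fᵀ + Q = [20 2 -24; 2 38 -18; -24 -18 53]
step 0: y = z − H·x̄ = [16]
step 0: S = H·P̄·Hᵀ + R = [123]
step 0: K = P̄·Hᵀ·S⁻¹ = [14/41; -6/41; -59/123]
step 0: x' = x̄ + K·y = [19/41, 27/41, -83/123]
step 0: P' = (I − K·H)·P̄ = [232/41 334/41 -158/41; 334/41 1450/41 -1092/41; -158/41 -1092/41 3038/123]
step 1: x̄ = F·x = [-109/123, -46/123, -5/123]
step 1: P̄ = F·P·Fᵀ + Q = [11444/123 10544/123 -10448/123; 10544/123 15311/123 -8264/123; -10448/123 -8264/123 13343/123]
step 1: y = z − H·x̄ = [-65/123]
step 1: S = H·P̄·Hᵀ + R = [23870/123]
step 1: K = P̄·Hᵀ·S⁻¹ = [5674/11935; 3497/23870; -15527/23870]
step 1: x' = x̄ + K·y = [-2715/2387, -2155/4774, 1447/4774]
step 1: P' = (I − K·H)·P̄ = [586956/11935 861794/11935 -297534/11935; 861794/11935 2871907/23870 -1162307/23870; -297534/11935 -1162307/23870 629347/23870]
step 2: x̄ = F·x = [-1268/2387, -2921/2387, 6698/2387]
step 2: P̄ = F·P·Fᵀ + Q = [703254/11935 553502/11935 -127858/2387; 553502/11935 2959701/11935 334874/2387; -127858/2387 334874/2387 606113/2387]
step 2: y = z − H·x̄ = [9819/2387]
step 2: S = H·P̄·Hᵀ + R = [10261576/11935]
step 2: K = P̄·Hᵀ·S⁻¹ = [394521/5130788; -4080569/10261576; -5344225/10261576]
step 2: x' = x̄ + K·y = [-1102655/5130788, -29342761/10261576, 6810679/10261576]
step 2: P' = (I − K·H)·P̄ = [138121221/2565394 372833815/5130788 -98169457/5130788; 372833815/5130788 1149572969/10261576 -387583063/10261576; -98169457/5130788 -387583063/10261576 212621049/10261576]

step 0: x' = [19/41, 27/41, -83/123], P' = [232/41 334/41 -158/41; 334/41 1450/41 -1092/41; -158/41 -1092/41 3038/123]
step 1: x' = [-2715/2387, -2155/4774, 1447/4774], P' = [586956/11935 861794/11935 -297534/11935; 861794/11935 2871907/23870 -1162307/23870; -297534/11935 -1162307/23870 629347/23870]
step 2: x' = [-1102655/5130788, -29342761/10261576, 6810679/10261576], P' = [138121221/2565394 372833815/5130788 -98169457/5130788; 372833815/5130788 1149572969/10261576 -387583063/10261576; -98169457/5130788 -387583063/10261576 212621049/10261576]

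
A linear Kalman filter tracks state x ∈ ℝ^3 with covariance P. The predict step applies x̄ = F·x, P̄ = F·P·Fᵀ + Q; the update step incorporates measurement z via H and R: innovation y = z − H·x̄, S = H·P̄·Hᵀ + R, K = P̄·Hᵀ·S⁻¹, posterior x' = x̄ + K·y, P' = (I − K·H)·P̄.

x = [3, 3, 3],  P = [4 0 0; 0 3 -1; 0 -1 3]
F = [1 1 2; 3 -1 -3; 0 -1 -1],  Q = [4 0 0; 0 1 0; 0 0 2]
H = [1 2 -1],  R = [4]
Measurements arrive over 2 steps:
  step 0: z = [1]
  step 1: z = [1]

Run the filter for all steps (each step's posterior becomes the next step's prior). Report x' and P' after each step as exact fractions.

step 0: x̄ = F·x = [12, -3, -6]
step 0: P̄ = F·P·Fᵀ + Q = [19 -4 -6; -4 61 8; -6 8 6]
step 0: y = z − H·x̄ = [-11]
step 0: S = H·P̄·Hᵀ + R = [237]
step 0: K = P̄·Hᵀ·S⁻¹ = [17/237; 110/237; 4/237]
step 0: x' = x̄ + K·y = [2657/237, -1921/237, -1466/237]
step 0: P' = (I − K·H)·P̄ = [4214/237 -2818/237 -1490/237; -2818/237 2357/237 1456/237; -1490/237 1456/237 1406/237]
step 1: x̄ = F·x = [-732/79, 14290/237, 1129/79]
step 1: P̄ = F·P·Fᵀ + Q = [2457/79 -5179/79 -1743/79; -5179/79 105638/237 8441/79; -1743/79 8441/79 2383/79]
step 1: y = z − H·x̄ = [-22760/237]
step 1: S = H·P̄·Hᵀ + R = [285038/237]
step 1: K = P̄·Hᵀ·S⁻¹ = [-9237/142519; 85208/142519; 19134/142519]
step 1: x' = x̄ + K·y = [-433492/142519, 410390/142519, 199249/142519]
step 1: P' = (I − K·H)·P̄ = [3712503/142519 -2701203/142519 -1652955/142519; -2701203/142519 2255762/142519 1469489/142519; -1652955/142519 1469489/142519 1209487/142519]

step 0: x' = [2657/237, -1921/237, -1466/237], P' = [4214/237 -2818/237 -1490/237; -2818/237 2357/237 1456/237; -1490/237 1456/237 1406/237]
step 1: x' = [-433492/142519, 410390/142519, 199249/142519], P' = [3712503/142519 -2701203/142519 -1652955/142519; -2701203/142519 2255762/142519 1469489/142519; -1652955/142519 1469489/142519 1209487/142519]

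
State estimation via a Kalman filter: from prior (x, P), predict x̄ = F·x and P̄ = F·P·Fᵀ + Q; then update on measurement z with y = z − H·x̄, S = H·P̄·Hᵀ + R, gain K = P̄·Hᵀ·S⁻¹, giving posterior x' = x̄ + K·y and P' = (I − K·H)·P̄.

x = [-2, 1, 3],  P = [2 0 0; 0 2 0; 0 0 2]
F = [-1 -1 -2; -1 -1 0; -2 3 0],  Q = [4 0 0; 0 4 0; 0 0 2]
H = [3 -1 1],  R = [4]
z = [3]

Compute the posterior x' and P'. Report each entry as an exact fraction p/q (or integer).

x' = [-32/19, 22/19, 169/19]
P' = [167/38 131/38 -164/19; 131/38 303/38 -44/19; -164/19 -44/19 460/19]

x̄ = F·x = [-5, 1, 7]
P̄ = F·P·Fᵀ + Q = [16 4 -2; 4 8 -2; -2 -2 28]
y = z − H·x̄ = [12]
S = H·P̄·Hᵀ + R = [152]
K = P̄·Hᵀ·S⁻¹ = [21/76; 1/76; 3/19]
x' = x̄ + K·y = [-32/19, 22/19, 169/19]
P' = (I − K·H)·P̄ = [167/38 131/38 -164/19; 131/38 303/38 -44/19; -164/19 -44/19 460/19]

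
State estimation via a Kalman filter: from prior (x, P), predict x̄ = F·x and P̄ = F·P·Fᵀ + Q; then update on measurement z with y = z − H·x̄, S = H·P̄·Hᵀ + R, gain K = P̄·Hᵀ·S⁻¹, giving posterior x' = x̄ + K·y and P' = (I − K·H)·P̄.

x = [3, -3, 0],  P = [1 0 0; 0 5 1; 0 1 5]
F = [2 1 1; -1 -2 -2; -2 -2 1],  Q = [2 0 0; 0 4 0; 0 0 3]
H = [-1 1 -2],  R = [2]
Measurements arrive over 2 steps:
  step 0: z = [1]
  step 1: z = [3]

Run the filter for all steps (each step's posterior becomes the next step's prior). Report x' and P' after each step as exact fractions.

step 0: x' = [133/47, 158/47, -32/141], P' = [654/47 -814/47 -726/47; -814/47 1624/47 1202/47; -726/47 1202/47 2924/141]
step 1: x' = [59494/6359, -78515/6359, -78604/6359], P' = [808772/31795 -1047114/31795 -923816/31795; -1047114/31795 1858168/31795 1428772/31795; -923816/31795 1428772/31795 1178123/31795]

step 0: x̄ = F·x = [3, 3, 0]
step 0: P̄ = F·P·Fᵀ + Q = [18 -26 -10; -26 53 14; -10 14 28]
step 0: y = z − H·x̄ = [1]
step 0: S = H·P̄·Hᵀ + R = [141]
step 0: K = P̄·Hᵀ·S⁻¹ = [-8/47; 17/47; -32/141]
step 0: x' = x̄ + K·y = [133/47, 158/47, -32/141]
step 0: P' = (I − K·H)·P̄ = [654/47 -814/47 -726/47; -814/47 1624/47 1202/47; -726/47 1202/47 2924/141]
step 1: x̄ = F·x = [1240/141, -1283/141, -1778/141]
step 1: P̄ = F·P·Fᵀ + Q = [4658/141 -10840/141 -3622/141; -10840/141 44078/141 3590/141; -3622/141 3590/141 5435/141]
step 1: y = z − H·x̄ = [-610/141]
step 1: S = H·P̄·Hᵀ + R = [63590/141]
step 1: K = P̄·Hᵀ·S⁻¹ = [-4127/31795; 23869/31795; -1829/31795]
step 1: x' = x̄ + K·y = [59494/6359, -78515/6359, -78604/6359]
step 1: P' = (I − K·H)·P̄ = [808772/31795 -1047114/31795 -923816/31795; -1047114/31795 1858168/31795 1428772/31795; -923816/31795 1428772/31795 1178123/31795]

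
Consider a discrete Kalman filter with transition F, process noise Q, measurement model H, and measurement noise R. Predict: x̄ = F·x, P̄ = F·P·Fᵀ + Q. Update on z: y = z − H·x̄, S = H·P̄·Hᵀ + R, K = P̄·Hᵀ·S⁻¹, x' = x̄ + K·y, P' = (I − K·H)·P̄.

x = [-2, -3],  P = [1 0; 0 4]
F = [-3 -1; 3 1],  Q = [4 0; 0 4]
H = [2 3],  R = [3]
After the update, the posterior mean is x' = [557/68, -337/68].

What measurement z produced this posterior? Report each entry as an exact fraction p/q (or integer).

z = [2]

x̄ = F·x = [9, -9]
P̄ = F·P·Fᵀ + Q = [17 -13; -13 17]
S = H·P̄·Hᵀ + R = [68]
K = P̄·Hᵀ·S⁻¹ = [-5/68; 25/68]
x' − x̄ = [-55/68, 275/68] = K·y
y = (KᵀK)⁻¹·Kᵀ·(x' − x̄) = [11]
z = y + H·x̄ = [11] + [-9] = [2]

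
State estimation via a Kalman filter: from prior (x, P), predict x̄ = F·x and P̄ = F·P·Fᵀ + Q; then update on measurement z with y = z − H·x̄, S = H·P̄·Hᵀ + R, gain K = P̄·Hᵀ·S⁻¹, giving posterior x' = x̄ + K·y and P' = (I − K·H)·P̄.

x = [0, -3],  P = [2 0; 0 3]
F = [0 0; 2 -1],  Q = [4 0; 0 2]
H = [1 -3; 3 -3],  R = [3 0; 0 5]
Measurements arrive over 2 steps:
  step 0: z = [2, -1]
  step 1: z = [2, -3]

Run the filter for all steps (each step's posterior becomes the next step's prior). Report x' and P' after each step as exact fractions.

step 0: x̄ = F·x = [0, 3]
step 0: P̄ = F·P·Fᵀ + Q = [4 0; 0 13]
step 0: y = z − H·x̄ = [11, 8]
step 0: S = H·P̄·Hᵀ + R = [124 129; 129 158]
step 0: K = P̄·Hᵀ·S⁻¹ = [-916/2951 972/2951; -87/227 15/227]
step 0: x' = x̄ + K·y = [-2300/2951, -156/227]
step 0: P' = (I − K·H)·P̄ = [3804/2951 168/227; 168/227 143/227]
step 1: x̄ = F·x = [0, -2572/2951]
step 1: P̄ = F·P·Fᵀ + Q = [4 0; 0 14241/2951]
step 1: y = z − H·x̄ = [-1814/2951, -16569/2951]
step 1: S = H·P̄·Hᵀ + R = [148826/2951 163581/2951; 163581/2951 249160/2951]
step 1: K = P̄·Hᵀ·S⁻¹ = [-966332/3498049 1131588/3498049; -1238967/3498049 213615/3498049]
step 1: x' = x̄ + K·y = [-5759524/3498049, -3486575/3498049]
step 1: P' = (I − K·H)·P̄ = [4278468/3498049 2392488/3498049; 2392488/3498049 2036463/3498049]

step 0: x' = [-2300/2951, -156/227], P' = [3804/2951 168/227; 168/227 143/227]
step 1: x' = [-5759524/3498049, -3486575/3498049], P' = [4278468/3498049 2392488/3498049; 2392488/3498049 2036463/3498049]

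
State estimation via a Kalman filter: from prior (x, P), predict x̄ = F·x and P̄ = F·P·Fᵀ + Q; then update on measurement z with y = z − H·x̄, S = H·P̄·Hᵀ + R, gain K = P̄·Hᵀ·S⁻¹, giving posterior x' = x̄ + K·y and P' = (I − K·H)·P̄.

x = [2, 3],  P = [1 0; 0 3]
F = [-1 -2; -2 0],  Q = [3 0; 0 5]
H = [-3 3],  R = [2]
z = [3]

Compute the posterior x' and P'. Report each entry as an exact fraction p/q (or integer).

x' = [-1150/191, -953/191]
P' = [1292/191 1264/191; 1264/191 1278/191]

x̄ = F·x = [-8, -4]
P̄ = F·P·Fᵀ + Q = [16 2; 2 9]
y = z − H·x̄ = [-9]
S = H·P̄·Hᵀ + R = [191]
K = P̄·Hᵀ·S⁻¹ = [-42/191; 21/191]
x' = x̄ + K·y = [-1150/191, -953/191]
P' = (I − K·H)·P̄ = [1292/191 1264/191; 1264/191 1278/191]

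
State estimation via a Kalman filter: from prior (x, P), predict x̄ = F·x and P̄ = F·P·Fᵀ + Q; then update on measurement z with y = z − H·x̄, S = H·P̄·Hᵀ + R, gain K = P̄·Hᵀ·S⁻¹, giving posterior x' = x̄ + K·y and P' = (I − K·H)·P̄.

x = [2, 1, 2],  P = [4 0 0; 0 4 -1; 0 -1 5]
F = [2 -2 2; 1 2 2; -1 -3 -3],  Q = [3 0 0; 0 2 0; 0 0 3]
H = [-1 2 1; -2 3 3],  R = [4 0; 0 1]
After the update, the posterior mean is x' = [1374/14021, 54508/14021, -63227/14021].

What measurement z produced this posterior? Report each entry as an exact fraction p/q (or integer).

z = [3, -2]

x̄ = F·x = [6, 8, -11]
P̄ = F·P·Fᵀ + Q = [63 12 -14; 12 34 -46; -14 -46 70]
S = H·P̄·Hᵀ + R = [69 112; 112 385]
K = P̄·Hᵀ·S⁻¹ = [-803/2003 -3172/14021; 1510/2003 -5260/14021; -2040/2003 7796/14021]
x' − x̄ = [-82752/14021, -57660/14021, 91004/14021] = K·y
y = (KᵀK)⁻¹·Kᵀ·(x' − x̄) = [4, 19]
z = y + H·x̄ = [4, 19] + [-1, -21] = [3, -2]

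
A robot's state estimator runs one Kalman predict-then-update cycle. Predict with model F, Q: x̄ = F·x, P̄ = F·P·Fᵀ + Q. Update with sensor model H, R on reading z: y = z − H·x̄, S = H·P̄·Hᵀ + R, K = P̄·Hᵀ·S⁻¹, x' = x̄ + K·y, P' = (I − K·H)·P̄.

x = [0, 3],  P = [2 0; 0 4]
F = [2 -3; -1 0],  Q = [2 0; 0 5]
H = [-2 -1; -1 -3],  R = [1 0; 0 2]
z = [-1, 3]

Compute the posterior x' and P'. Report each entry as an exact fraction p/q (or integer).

x' = [8795/8087, -10646/8087]
P' = [3458/8087 -2150/8087; -2150/8087 2768/8087]

x̄ = F·x = [-9, 0]
P̄ = F·P·Fᵀ + Q = [46 -4; -4 7]
y = z − H·x̄ = [-19, -6]
S = H·P̄·Hᵀ + R = [176 85; 85 87]
K = P̄·Hᵀ·S⁻¹ = [-4766/8087 1496/8087; 1532/8087 -3077/8087]
x' = x̄ + K·y = [8795/8087, -10646/8087]
P' = (I − K·H)·P̄ = [3458/8087 -2150/8087; -2150/8087 2768/8087]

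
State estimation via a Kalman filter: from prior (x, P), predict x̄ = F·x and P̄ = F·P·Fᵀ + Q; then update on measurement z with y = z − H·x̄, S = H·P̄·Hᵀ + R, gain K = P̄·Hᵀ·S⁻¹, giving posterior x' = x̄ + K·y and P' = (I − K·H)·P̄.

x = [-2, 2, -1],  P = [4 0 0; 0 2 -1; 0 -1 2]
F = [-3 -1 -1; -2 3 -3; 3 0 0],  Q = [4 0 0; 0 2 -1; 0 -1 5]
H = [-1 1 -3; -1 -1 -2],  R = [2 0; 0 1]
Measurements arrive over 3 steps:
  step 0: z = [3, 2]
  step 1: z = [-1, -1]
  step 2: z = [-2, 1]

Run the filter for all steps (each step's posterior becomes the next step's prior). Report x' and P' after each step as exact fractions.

step 0: x̄ = F·x = [5, 13, -6]
step 0: P̄ = F·P·Fᵀ + Q = [42 24 -36; 24 72 -25; -36 -25 41]
step 0: y = z − H·x̄ = [-23, 8]
step 0: S = H·P̄·Hᵀ + R = [371 11; 11 83]
step 0: K = P̄·Hᵀ·S⁻¹ = [617/2556 103/2556; 10715/30672 -18419/30672; -9065/30672 -6559/30672]
step 0: x' = x̄ + K·y = [-587/2556, 4939/30672, -28009/30672]
step 0: P' = (I − K·H)·P̄ = [4267/213 -9809/2556 -20749/2556; -9809/2556 43165/30672 46481/30672; -20749/2556 46481/30672 104533/30672]
step 1: x̄ = F·x = [7367/5112, 3137/852, -587/852]
step 1: P̄ = F·P·Fᵀ + Q = [102589/852 9055/142 -20509/142; 9055/142 3325/71 -5870/71; -20509/142 -5870/71 13156/71]
step 1: y = z − H·x̄ = [-27133/5112, 14033/5112]
step 1: S = H·P̄·Hᵀ + R = [1140697/852 324211/852; 324211/852 109513/852]
step 1: K = P̄·Hᵀ·S⁻¹ = [730868/2324927 -270265/2324927; 1511167/4649854 -2493049/4649854; -7594363/23249270 -3470339/23249270]
step 1: x' = x̄ + K·y = [-7623865/13949562, 6767665/13949562, 22146319/34873905]
step 1: P' = (I − K·H)·P̄ = [32956417/2324927 -5844430/2324927 -13420861/2324927; -5844430/2324927 5042535/4649854 4569687/4649854; -13420861/2324927 4569687/4649854 57415257/23249270]
step 2: x̄ = F·x = [18113506/34873905, 44875711/69747810, -7623865/4649854]
step 2: P̄ = F·P·Fᵀ + Q = [1015740976/11624635 503404078/11624635 -238811880/2324927; 503404078/11624635 393981529/11624635 -131875550/2324927; -238811880/2324927 -131875550/2324927 308232388/2324927]
step 2: y = z − H·x̄ = [-22328102/3170355, -25955139/23249270]
step 2: S = H·P̄·Hᵀ + R = [1008048289/1056785 294459667/1056785; 294459667/1056785 1179054456/11624635]
step 2: K = P̄·Hᵀ·S⁻¹ = [69237025306/222157181093 -26473643824/222157181093; 72128790009/222157181093 -118755216114/222157181093; -72302435826/222157181093 -32919894988/222157181093]
step 2: x' = x̄ + K·y = [-1028033044022/666471543279, -1394847381541/1332943086558, 363427942833/444314362186]
step 2: P' = (I − K·H)·P̄ = [3106538268156/222157181093 -550033847092/222157181093 -1265015388620/222157181093; -550033847092/222157181093 238962931094/222157181093 214913066056/222157181093; -1265015388620/222157181093 214913066056/222157181093 541511108776/222157181093]

step 0: x' = [-587/2556, 4939/30672, -28009/30672], P' = [4267/213 -9809/2556 -20749/2556; -9809/2556 43165/30672 46481/30672; -20749/2556 46481/30672 104533/30672]
step 1: x' = [-7623865/13949562, 6767665/13949562, 22146319/34873905], P' = [32956417/2324927 -5844430/2324927 -13420861/2324927; -5844430/2324927 5042535/4649854 4569687/4649854; -13420861/2324927 4569687/4649854 57415257/23249270]
step 2: x' = [-1028033044022/666471543279, -1394847381541/1332943086558, 363427942833/444314362186], P' = [3106538268156/222157181093 -550033847092/222157181093 -1265015388620/222157181093; -550033847092/222157181093 238962931094/222157181093 214913066056/222157181093; -1265015388620/222157181093 214913066056/222157181093 541511108776/222157181093]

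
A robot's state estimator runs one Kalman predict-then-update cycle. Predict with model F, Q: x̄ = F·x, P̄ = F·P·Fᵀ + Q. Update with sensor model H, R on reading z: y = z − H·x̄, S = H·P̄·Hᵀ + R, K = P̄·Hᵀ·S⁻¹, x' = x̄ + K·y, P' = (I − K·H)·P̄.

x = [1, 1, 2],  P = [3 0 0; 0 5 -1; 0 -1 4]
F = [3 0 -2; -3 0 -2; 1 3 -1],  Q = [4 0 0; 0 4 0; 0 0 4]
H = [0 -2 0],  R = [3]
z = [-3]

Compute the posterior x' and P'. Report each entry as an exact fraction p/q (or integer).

x̄ = F·x = [-1, -7, 2]
P̄ = F·P·Fᵀ + Q = [47 -11 23; -11 47 5; 23 5 62]
y = z − H·x̄ = [-17]
S = H·P̄·Hᵀ + R = [191]
K = P̄·Hᵀ·S⁻¹ = [22/191; -94/191; -10/191]
x' = x̄ + K·y = [-565/191, 261/191, 552/191]
P' = (I − K·H)·P̄ = [8493/191 -33/191 4613/191; -33/191 141/191 15/191; 4613/191 15/191 11742/191]

x' = [-565/191, 261/191, 552/191]
P' = [8493/191 -33/191 4613/191; -33/191 141/191 15/191; 4613/191 15/191 11742/191]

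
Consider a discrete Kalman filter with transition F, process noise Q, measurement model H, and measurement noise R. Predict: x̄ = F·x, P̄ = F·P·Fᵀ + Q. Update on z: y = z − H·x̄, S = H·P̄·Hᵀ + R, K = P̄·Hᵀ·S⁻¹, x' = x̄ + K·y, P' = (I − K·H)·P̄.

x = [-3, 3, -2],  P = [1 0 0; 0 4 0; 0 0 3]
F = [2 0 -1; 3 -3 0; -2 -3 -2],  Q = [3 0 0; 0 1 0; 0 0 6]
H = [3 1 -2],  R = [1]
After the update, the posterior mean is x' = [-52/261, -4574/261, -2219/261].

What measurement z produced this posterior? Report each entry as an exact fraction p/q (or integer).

z = [-1]

x̄ = F·x = [-4, -18, 1]
P̄ = F·P·Fᵀ + Q = [10 6 2; 6 46 30; 2 30 58]
S = H·P̄·Hᵀ + R = [261]
K = P̄·Hᵀ·S⁻¹ = [32/261; 4/261; -80/261]
x' − x̄ = [992/261, 124/261, -2480/261] = K·y
y = (KᵀK)⁻¹·Kᵀ·(x' − x̄) = [31]
z = y + H·x̄ = [31] + [-32] = [-1]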